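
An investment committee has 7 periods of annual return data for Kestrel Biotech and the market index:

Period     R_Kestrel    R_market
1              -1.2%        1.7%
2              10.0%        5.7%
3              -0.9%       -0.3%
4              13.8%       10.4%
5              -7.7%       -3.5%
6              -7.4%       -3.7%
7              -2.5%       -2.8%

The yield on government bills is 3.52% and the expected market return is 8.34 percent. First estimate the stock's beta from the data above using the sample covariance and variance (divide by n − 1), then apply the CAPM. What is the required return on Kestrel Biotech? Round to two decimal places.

10.80%

Mean R_i = (-1.2 + 10.0 − 0.9 + 13.8 − 7.7 − 7.4 − 2.5) / 7 = 0.5857%
Mean R_m = (1.7 + 5.7 − 0.3 + 10.4 − 3.5 − 3.7 − 2.8) / 7 = 1.0714%
Σ(R_i − R̄_i)(R_m − R̄_m) = 255.6871  ⇒  Cov = 255.6871 / 6 = 42.6145
Σ(R_m − R̄_m)² = 169.3743  ⇒  Var(R_m) = 169.3743 / 6 = 28.2291
β = Cov / Var(R_m) = 42.6145 / 28.2291 = 1.5096
MRP = 8.34% − 3.52% = 4.82%
E(R) = R_f + β × MRP = 3.52% + 1.5096 × 4.82% = 10.80%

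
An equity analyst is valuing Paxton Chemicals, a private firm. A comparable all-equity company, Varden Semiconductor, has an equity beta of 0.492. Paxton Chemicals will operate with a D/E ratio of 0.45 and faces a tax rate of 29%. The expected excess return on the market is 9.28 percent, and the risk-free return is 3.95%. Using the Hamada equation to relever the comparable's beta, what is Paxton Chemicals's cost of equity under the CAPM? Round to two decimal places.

β_L = β_U × [1 + (1 − t)(D/E)] = 0.492 × [1 + (1 − 0.29) × 0.45]
    = 0.492 × [1 + 0.71 × 0.45] = 0.492 × 1.3195 = 0.6492
E(R) = R_f + β_L × MRP = 3.95% + 0.6492 × 9.28% = 9.97%

9.97%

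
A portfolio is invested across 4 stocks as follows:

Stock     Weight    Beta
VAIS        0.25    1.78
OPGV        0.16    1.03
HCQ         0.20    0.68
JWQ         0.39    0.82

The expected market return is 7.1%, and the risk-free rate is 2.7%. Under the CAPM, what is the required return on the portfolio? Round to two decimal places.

7.39%

β_P = Σ w_i β_i = 0.25×1.78 + 0.16×1.03 + 0.20×0.68 + 0.39×0.82 = 1.0656
MRP = 7.1% − 2.7% = 4.40%
E(R_P) = R_f + β_P × MRP = 2.7% + 1.0656 × 4.4% = 7.39%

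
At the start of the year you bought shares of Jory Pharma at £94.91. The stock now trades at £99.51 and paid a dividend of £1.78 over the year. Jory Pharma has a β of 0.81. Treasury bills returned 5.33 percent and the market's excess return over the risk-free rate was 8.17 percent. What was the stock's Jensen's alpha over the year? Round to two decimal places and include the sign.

Realised HPR = (P1 + D1 − P0) / P0 = (99.51 + 1.78 − 94.91) / 94.91 = 6.38 / 94.91 = 6.7222%
CAPM required = R_f + β·MRP = 5.33% + 0.81 × 8.17% = 11.9477%
α = realised − required = 6.7222% − 11.9477% = -5.23%

-5.23%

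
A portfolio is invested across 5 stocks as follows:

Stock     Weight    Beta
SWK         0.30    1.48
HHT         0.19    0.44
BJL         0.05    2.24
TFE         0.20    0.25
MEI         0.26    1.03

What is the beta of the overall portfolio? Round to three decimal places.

β_P = Σ w_i β_i = 0.30×1.48 + 0.19×0.44 + 0.05×2.24 + 0.20×0.25 + 0.26×1.03 = 0.9574

0.957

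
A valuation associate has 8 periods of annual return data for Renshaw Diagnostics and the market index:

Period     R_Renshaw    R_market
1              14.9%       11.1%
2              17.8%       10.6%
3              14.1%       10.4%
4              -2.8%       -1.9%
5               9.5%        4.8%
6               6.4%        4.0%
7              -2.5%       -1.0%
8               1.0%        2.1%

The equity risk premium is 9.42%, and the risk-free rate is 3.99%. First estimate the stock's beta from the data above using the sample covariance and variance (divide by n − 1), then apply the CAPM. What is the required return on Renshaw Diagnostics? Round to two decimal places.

18.26%

Mean R_i = (14.9 + 17.8 + 14.1 − 2.8 + 9.5 + 6.4 − 2.5 + 1.0) / 8 = 7.3000%
Mean R_m = (11.1 + 10.6 + 10.4 − 1.9 + 4.8 + 4.0 − 1.0 + 2.1) / 8 = 5.0125%
Σ(R_i − R̄_i)(R_m − R̄_m) = 289.1000  ⇒  Cov = 289.1000 / 7 = 41.3000
Σ(R_m − R̄_m)² = 190.7888  ⇒  Var(R_m) = 190.7888 / 7 = 27.2555
β = Cov / Var(R_m) = 41.3000 / 27.2555 = 1.5153
E(R) = R_f + β × MRP = 3.99% + 1.5153 × 9.42% = 18.26%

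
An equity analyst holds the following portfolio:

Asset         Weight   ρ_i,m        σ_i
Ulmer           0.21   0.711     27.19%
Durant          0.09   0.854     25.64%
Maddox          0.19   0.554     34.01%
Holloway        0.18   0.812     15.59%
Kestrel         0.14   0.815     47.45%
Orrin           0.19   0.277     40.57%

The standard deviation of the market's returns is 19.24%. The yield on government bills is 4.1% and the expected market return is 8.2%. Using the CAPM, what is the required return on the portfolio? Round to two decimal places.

β_Ulmer = 0.711 × 27.19% / 19.24% = 1.0048
β_Durant = 0.854 × 25.64% / 19.24% = 1.1381
β_Maddox = 0.554 × 34.01% / 19.24% = 0.9793
β_Holloway = 0.812 × 15.59% / 19.24% = 0.6580
β_Kestrel = 0.815 × 47.45% / 19.24% = 2.0100
β_Orrin = 0.277 × 40.57% / 19.24% = 0.5841
β_P = Σ w_i β_i = 0.21×1.0048 + 0.09×1.1381 + 0.19×0.9793 + 0.18×0.6580 + 0.14×2.0100 + 0.19×0.5841 = 1.0103
MRP = 8.2% − 4.1% = 4.10%
E(R_P) = R_f + β_P × MRP = 4.1% + 1.0103 × 4.1% = 8.24%

8.24%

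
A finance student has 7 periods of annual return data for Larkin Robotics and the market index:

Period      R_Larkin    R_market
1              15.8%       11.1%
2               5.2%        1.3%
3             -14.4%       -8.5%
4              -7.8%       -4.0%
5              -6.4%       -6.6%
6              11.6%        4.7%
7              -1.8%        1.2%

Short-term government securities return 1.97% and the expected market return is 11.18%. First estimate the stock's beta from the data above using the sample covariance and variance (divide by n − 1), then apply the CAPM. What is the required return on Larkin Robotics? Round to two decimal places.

Mean R_i = (15.8 + 5.2 − 14.4 − 7.8 − 6.4 + 11.6 − 1.8) / 7 = 0.3143%
Mean R_m = (11.1 + 1.3 − 8.5 − 4.0 − 6.6 + 4.7 + 1.2) / 7 = -0.1143%
Σ(R_i − R̄_i)(R_m − R̄_m) = 430.5914  ⇒  Cov = 430.5914 / 6 = 71.7652
Σ(R_m − R̄_m)² = 280.1486  ⇒  Var(R_m) = 280.1486 / 6 = 46.6914
β = Cov / Var(R_m) = 71.7652 / 46.6914 = 1.5370
MRP = 11.18% − 1.97% = 9.21%
E(R) = R_f + β × MRP = 1.97% + 1.5370 × 9.21% = 16.13%

16.13%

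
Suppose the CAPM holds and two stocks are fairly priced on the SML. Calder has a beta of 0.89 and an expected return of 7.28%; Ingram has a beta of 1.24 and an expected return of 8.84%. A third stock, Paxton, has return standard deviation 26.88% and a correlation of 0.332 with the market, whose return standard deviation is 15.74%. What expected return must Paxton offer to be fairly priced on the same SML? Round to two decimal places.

MRP = (8.84% − 7.28%) / (1.24 − 0.89) = 4.4571%
R_f = 7.28% − 0.89 × 4.4571% = 3.3132%
β_Paxton = ρ·σ_i/σ_m = 0.332 × 26.88 / 15.74 = 0.5670
E(R_Paxton) = R_f + β × MRP = 3.3132% + 0.5670 × 4.4571% = 5.84%

5.84%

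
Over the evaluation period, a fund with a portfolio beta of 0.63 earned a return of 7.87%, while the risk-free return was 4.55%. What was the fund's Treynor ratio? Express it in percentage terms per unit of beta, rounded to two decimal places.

5.27%

Treynor = (R_P − R_f) / β_P = (7.87% − 4.55%) / 0.6300 = 3.32% / 0.6300 = 5.27%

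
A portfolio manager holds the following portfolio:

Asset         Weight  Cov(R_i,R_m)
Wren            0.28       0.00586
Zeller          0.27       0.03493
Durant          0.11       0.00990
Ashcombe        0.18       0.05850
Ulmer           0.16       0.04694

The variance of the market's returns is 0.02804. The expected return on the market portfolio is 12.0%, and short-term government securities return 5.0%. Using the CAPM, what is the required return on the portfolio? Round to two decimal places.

12.54%

β_Wren = 0.00586 / 0.02804 = 0.2090
β_Zeller = 0.03493 / 0.02804 = 1.2457
β_Durant = 0.00990 / 0.02804 = 0.3531
β_Ashcombe = 0.05850 / 0.02804 = 2.0863
β_Ulmer = 0.04694 / 0.02804 = 1.6740
β_P = Σ w_i β_i = 0.28×0.2090 + 0.27×1.2457 + 0.11×0.3531 + 0.18×2.0863 + 0.16×1.6740 = 1.0771
MRP = 12.0% − 5.0% = 7.00%
E(R_P) = R_f + β_P × MRP = 5.0% + 1.0771 × 7.0% = 12.54%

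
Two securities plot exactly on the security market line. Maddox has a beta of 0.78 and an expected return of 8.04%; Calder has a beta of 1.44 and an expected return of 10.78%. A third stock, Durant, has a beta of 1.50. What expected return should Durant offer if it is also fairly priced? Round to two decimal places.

MRP (SML slope) = (10.78% − 8.04%) / (1.44 − 0.78) = 2.74% / 0.66 = 4.1515%
R_f (intercept) = 8.04% − 0.78 × 4.1515% = 4.8018%
E(R_Durant) = R_f + β × MRP = 4.8018% + 1.50 × 4.1515% = 11.03%

11.03%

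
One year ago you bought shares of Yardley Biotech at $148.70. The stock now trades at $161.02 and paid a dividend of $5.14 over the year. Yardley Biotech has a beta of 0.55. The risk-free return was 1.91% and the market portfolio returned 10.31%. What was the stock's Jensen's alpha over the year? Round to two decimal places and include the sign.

Realised HPR = (P1 + D1 − P0) / P0 = (161.02 + 5.14 − 148.70) / 148.70 = 17.46 / 148.70 = 11.7418%
MRP = 10.31% − 1.91% = 8.40%
CAPM required = R_f + β·MRP = 1.91% + 0.55 × 8.40% = 6.5300%
α = realised − required = 11.7418% − 6.5300% = +5.21%

+5.21%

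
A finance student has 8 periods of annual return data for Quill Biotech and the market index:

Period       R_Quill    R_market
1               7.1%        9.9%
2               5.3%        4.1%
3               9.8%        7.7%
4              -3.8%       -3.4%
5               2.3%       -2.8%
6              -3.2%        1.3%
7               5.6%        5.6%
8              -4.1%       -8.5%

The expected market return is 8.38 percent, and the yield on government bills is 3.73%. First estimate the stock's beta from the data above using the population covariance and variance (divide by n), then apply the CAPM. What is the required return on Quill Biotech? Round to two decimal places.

Mean R_i = (7.1 + 5.3 + 9.8 − 3.8 + 2.3 − 3.2 + 5.6 − 4.1) / 8 = 2.3750%
Mean R_m = (9.9 + 4.1 + 7.7 − 3.4 − 2.8 + 1.3 + 5.6 − 8.5) / 8 = 1.7375%
Σ(R_i − R̄_i)(R_m − R̄_m) = 202.9975  ⇒  Cov = 202.9975 / 8 = 25.3747
Σ(R_m − R̄_m)² = 274.6588  ⇒  Var(R_m) = 274.6588 / 8 = 34.3324
β = Cov / Var(R_m) = 25.3747 / 34.3324 = 0.7391
MRP = 8.38% − 3.73% = 4.65%
E(R) = R_f + β × MRP = 3.73% + 0.7391 × 4.65% = 7.17%

7.17%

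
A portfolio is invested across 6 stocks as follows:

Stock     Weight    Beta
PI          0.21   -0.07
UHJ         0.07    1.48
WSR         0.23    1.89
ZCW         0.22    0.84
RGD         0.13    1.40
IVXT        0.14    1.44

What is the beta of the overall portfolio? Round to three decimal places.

β_P = Σ w_i β_i = 0.21×-0.07 + 0.07×1.48 + 0.23×1.89 + 0.22×0.84 + 0.13×1.40 + 0.14×1.44 = 1.0920

1.092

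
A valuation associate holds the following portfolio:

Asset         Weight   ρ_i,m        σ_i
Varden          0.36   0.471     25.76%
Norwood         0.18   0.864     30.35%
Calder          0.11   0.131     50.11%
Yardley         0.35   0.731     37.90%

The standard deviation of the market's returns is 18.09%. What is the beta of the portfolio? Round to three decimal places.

1.078

β_Varden = 0.471 × 25.76% / 18.09% = 0.6707
β_Norwood = 0.864 × 30.35% / 18.09% = 1.4496
β_Calder = 0.131 × 50.11% / 18.09% = 0.3629
β_Yardley = 0.731 × 37.90% / 18.09% = 1.5315
β_P = Σ w_i β_i = 0.36×0.6707 + 0.18×1.4496 + 0.11×0.3629 + 0.35×1.5315 = 1.0783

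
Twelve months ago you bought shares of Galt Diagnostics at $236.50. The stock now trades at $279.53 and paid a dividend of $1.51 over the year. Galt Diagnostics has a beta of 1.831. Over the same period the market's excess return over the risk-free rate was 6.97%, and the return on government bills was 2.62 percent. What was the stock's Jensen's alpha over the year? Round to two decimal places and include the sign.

Realised HPR = (P1 + D1 − P0) / P0 = (279.53 + 1.51 − 236.50) / 236.50 = 44.54 / 236.50 = 18.8330%
CAPM required = R_f + β·MRP = 2.62% + 1.831 × 6.97% = 15.38207%
α = realised − required = 18.8330% − 15.38207% = +3.45%

+3.45%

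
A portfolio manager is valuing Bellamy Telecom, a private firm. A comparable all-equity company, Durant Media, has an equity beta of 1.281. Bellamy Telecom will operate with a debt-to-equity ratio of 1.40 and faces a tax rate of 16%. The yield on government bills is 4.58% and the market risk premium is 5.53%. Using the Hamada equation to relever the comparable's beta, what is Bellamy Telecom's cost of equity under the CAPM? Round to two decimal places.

β_L = β_U × [1 + (1 − t)(D/E)] = 1.281 × [1 + (1 − 0.16) × 1.40]
    = 1.281 × [1 + 0.84 × 1.40] = 1.281 × 2.1760 = 2.7875
E(R) = R_f + β_L × MRP = 4.58% + 2.7875 × 5.53% = 19.99%

19.99%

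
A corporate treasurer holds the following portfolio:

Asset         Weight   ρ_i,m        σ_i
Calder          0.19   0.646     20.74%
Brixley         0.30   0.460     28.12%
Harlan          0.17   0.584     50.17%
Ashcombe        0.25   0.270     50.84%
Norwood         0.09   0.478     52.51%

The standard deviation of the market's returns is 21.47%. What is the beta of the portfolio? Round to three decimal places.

β_Calder = 0.646 × 20.74% / 21.47% = 0.6240
β_Brixley = 0.460 × 28.12% / 21.47% = 0.6025
β_Harlan = 0.584 × 50.17% / 21.47% = 1.3647
β_Ashcombe = 0.270 × 50.84% / 21.47% = 0.6393
β_Norwood = 0.478 × 52.51% / 21.47% = 1.1691
β_P = Σ w_i β_i = 0.19×0.6240 + 0.30×0.6025 + 0.17×1.3647 + 0.25×0.6393 + 0.09×1.1691 = 0.7964

0.796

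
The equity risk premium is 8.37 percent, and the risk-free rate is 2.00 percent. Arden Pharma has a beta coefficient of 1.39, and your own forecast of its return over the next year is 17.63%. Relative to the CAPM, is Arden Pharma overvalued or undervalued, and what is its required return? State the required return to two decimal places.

Required return = R_f + β·MRP = 2.00% + 1.39 × 8.37% = 13.63%
Forecast 17.63% > required 13.63% → the stock plots above the SML → undervalued.

Undervalued; required return 13.63%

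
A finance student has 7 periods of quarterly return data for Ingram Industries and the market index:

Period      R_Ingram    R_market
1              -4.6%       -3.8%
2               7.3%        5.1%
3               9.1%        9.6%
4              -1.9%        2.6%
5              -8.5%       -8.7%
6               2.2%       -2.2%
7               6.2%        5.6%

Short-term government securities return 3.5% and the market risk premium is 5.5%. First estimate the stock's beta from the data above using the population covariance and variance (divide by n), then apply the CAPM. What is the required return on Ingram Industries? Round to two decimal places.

8.72%

Mean R_i = (-4.6 + 7.3 + 9.1 − 1.9 − 8.5 + 2.2 + 6.2) / 7 = 1.4000%
Mean R_m = (-3.8 + 5.1 + 9.6 + 2.6 − 8.7 − 2.2 + 5.6) / 7 = 1.1714%
Σ(R_i − R̄_i)(R_m − R̄_m) = 229.4800  ⇒  Cov = 229.4800 / 7 = 32.7829
Σ(R_m − R̄_m)² = 241.6543  ⇒  Var(R_m) = 241.6543 / 7 = 34.5220
β = Cov / Var(R_m) = 32.7829 / 34.5220 = 0.9496
E(R) = R_f + β × MRP = 3.5% + 0.9496 × 5.5% = 8.72%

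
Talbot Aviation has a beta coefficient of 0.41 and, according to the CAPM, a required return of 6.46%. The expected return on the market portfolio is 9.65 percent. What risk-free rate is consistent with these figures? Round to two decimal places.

4.24%

E(R) = R_f + β(E(R_m) − R_f) = R_f(1 − β) + β·E(R_m)
6.46% = R_f × (1 − 0.41) + 0.41 × 9.65%
6.46% = R_f × 0.59 + 3.9565%
R_f = (6.46% − 3.9565%) / 0.59 = 4.24%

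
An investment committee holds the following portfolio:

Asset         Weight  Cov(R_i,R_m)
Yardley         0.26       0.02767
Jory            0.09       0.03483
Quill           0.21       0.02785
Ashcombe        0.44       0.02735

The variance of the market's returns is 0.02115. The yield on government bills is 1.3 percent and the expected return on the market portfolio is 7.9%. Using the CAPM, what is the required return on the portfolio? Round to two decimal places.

10.10%

β_Yardley = 0.02767 / 0.02115 = 1.3083
β_Jory = 0.03483 / 0.02115 = 1.6468
β_Quill = 0.02785 / 0.02115 = 1.3168
β_Ashcombe = 0.02735 / 0.02115 = 1.2931
β_P = Σ w_i β_i = 0.26×1.3083 + 0.09×1.6468 + 0.21×1.3168 + 0.44×1.2931 = 1.3339
MRP = 7.9% − 1.3% = 6.60%
E(R_P) = R_f + β_P × MRP = 1.3% + 1.3339 × 6.6% = 10.10%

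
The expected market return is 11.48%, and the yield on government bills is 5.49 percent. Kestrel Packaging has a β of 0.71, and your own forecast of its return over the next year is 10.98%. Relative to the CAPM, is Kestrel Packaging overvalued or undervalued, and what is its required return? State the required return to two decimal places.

MRP = 11.48% − 5.49% = 5.99%
Required return = R_f + β·MRP = 5.49% + 0.71 × 5.99% = 9.74%
Forecast 10.98% > required 9.74% → the stock plots above the SML → undervalued.

Undervalued; required return 9.74%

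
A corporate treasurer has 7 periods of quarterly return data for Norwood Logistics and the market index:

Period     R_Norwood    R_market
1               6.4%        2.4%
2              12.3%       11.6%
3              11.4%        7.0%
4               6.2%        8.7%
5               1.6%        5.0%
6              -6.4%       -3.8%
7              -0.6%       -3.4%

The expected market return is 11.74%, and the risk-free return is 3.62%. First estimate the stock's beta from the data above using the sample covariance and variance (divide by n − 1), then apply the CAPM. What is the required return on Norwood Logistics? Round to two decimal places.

11.61%

Mean R_i = (6.4 + 12.3 + 11.4 + 6.2 + 1.6 − 6.4 − 0.6) / 7 = 4.4143%
Mean R_m = (2.4 + 11.6 + 7.0 + 8.7 + 5.0 − 3.8 − 3.4) / 7 = 3.9286%
Σ(R_i − R̄_i)(R_m − R̄_m) = 204.7471  ⇒  Cov = 204.7471 / 6 = 34.1245
Σ(R_m − R̄_m)² = 207.9743  ⇒  Var(R_m) = 207.9743 / 6 = 34.6624
β = Cov / Var(R_m) = 34.1245 / 34.6624 = 0.9845
MRP = 11.74% − 3.62% = 8.12%
E(R) = R_f + β × MRP = 3.62% + 0.9845 × 8.12% = 11.61%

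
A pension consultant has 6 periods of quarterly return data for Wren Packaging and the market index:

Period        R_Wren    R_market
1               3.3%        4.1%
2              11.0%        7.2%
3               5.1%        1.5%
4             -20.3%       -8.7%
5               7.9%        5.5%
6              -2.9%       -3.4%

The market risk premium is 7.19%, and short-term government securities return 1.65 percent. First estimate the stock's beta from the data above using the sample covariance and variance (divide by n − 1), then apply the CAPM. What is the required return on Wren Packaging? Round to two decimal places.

Mean R_i = (3.3 + 11.0 + 5.1 − 20.3 + 7.9 − 2.9) / 6 = 0.6833%
Mean R_m = (4.1 + 7.2 + 1.5 − 8.7 + 5.5 − 3.4) / 6 = 1.0333%
Σ(R_i − R̄_i)(R_m − R̄_m) = 326.0633  ⇒  Cov = 326.0633 / 5 = 65.2127
Σ(R_m − R̄_m)² = 181.9933  ⇒  Var(R_m) = 181.9933 / 5 = 36.3987
β = Cov / Var(R_m) = 65.2127 / 36.3987 = 1.7916
E(R) = R_f + β × MRP = 1.65% + 1.7916 × 7.19% = 14.53%

14.53%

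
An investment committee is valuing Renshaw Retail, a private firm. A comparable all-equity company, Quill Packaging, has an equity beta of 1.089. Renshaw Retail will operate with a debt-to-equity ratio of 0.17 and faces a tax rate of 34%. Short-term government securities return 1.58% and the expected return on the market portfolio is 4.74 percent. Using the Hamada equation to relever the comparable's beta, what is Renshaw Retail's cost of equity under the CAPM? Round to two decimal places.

β_L = β_U × [1 + (1 − t)(D/E)] = 1.089 × [1 + (1 − 0.34) × 0.17]
    = 1.089 × [1 + 0.66 × 0.17] = 1.089 × 1.1122 = 1.2112
MRP = 4.74% − 1.58% = 3.16%
E(R) = R_f + β_L × MRP = 1.58% + 1.2112 × 3.16% = 5.41%

5.41%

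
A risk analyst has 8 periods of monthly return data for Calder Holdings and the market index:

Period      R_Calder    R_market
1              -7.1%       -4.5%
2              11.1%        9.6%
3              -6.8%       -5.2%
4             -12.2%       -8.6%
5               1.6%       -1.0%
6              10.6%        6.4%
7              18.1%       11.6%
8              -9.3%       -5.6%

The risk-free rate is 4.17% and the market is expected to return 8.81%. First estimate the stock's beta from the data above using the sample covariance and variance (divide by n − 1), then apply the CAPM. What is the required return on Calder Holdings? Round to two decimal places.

Mean R_i = (-7.1 + 11.1 − 6.8 − 12.2 + 1.6 + 10.6 + 18.1 − 9.3) / 8 = 0.7500%
Mean R_m = (-4.5 + 9.6 − 5.2 − 8.6 − 1.0 + 6.4 + 11.6 − 5.6) / 8 = 0.3375%
Σ(R_i − R̄_i)(R_m − R̄_m) = 605.0450  ⇒  Cov = 605.0450 / 7 = 86.4350
Σ(R_m − R̄_m)² = 420.3788  ⇒  Var(R_m) = 420.3788 / 7 = 60.0541
β = Cov / Var(R_m) = 86.4350 / 60.0541 = 1.4393
MRP = 8.81% − 4.17% = 4.64%
E(R) = R_f + β × MRP = 4.17% + 1.4393 × 4.64% = 10.85%

10.85%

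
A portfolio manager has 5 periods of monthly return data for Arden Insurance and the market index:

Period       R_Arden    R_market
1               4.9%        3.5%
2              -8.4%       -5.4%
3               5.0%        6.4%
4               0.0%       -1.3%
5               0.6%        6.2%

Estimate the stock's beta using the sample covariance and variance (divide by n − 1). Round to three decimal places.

Mean R_i = (4.9 − 8.4 + 5.0 + 0.0 + 0.6) / 5 = 0.4200%
Mean R_m = (3.5 − 5.4 + 6.4 − 1.3 + 6.2) / 5 = 1.8800%
Σ(R_i − R̄_i)(R_m − R̄_m) = 94.2820  ⇒  Cov = 94.2820 / 4 = 23.5705
Σ(R_m − R̄_m)² = 104.8280  ⇒  Var(R_m) = 104.8280 / 4 = 26.2070
β = Cov / Var(R_m) = 23.5705 / 26.2070 = 0.8994

0.899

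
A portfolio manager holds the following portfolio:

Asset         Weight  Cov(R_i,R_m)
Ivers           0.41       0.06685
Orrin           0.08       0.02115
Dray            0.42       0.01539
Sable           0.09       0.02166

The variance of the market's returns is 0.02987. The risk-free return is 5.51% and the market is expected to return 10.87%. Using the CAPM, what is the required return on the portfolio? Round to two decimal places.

β_Ivers = 0.06685 / 0.02987 = 2.2380
β_Orrin = 0.02115 / 0.02987 = 0.7081
β_Dray = 0.01539 / 0.02987 = 0.5152
β_Sable = 0.02166 / 0.02987 = 0.7251
β_P = Σ w_i β_i = 0.41×2.2380 + 0.08×0.7081 + 0.42×0.5152 + 0.09×0.7251 = 1.2559
MRP = 10.87% − 5.51% = 5.36%
E(R_P) = R_f + β_P × MRP = 5.51% + 1.2559 × 5.36% = 12.24%

12.24%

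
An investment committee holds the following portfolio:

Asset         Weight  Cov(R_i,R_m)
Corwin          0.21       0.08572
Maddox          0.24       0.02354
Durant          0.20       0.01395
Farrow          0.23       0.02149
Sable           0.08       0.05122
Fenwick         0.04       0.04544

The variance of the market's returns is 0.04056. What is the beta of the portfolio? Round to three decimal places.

β_Corwin = 0.08572 / 0.04056 = 2.1134
β_Maddox = 0.02354 / 0.04056 = 0.5804
β_Durant = 0.01395 / 0.04056 = 0.3439
β_Farrow = 0.02149 / 0.04056 = 0.5298
β_Sable = 0.05122 / 0.04056 = 1.2628
β_Fenwick = 0.04544 / 0.04056 = 1.1203
β_P = Σ w_i β_i = 0.21×2.1134 + 0.24×0.5804 + 0.20×0.3439 + 0.23×0.5298 + 0.08×1.2628 + 0.04×1.1203 = 0.9196

0.920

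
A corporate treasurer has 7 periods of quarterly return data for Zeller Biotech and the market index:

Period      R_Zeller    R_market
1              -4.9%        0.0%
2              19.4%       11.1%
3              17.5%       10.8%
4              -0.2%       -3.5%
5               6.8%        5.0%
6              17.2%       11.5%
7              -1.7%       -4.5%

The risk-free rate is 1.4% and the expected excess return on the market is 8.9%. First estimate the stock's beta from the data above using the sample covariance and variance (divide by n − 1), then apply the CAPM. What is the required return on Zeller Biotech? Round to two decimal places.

Mean R_i = (-4.9 + 19.4 + 17.5 − 0.2 + 6.8 + 17.2 − 1.7) / 7 = 7.7286%
Mean R_m = (0.0 + 11.1 + 10.8 − 3.5 + 5.0 + 11.5 − 4.5) / 7 = 4.3429%
Σ(R_i − R̄_i)(R_m − R̄_m) = 409.5414  ⇒  Cov = 409.5414 / 6 = 68.2569
Σ(R_m − R̄_m)² = 297.5771  ⇒  Var(R_m) = 297.5771 / 6 = 49.5962
β = Cov / Var(R_m) = 68.2569 / 49.5962 = 1.3763
E(R) = R_f + β × MRP = 1.4% + 1.3763 × 8.9% = 13.65%

13.65%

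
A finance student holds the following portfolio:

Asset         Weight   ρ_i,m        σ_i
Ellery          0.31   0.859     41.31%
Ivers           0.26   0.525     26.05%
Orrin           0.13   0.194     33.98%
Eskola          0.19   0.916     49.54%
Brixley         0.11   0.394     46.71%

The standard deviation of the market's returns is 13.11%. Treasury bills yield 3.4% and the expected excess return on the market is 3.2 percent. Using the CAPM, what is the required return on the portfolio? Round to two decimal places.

β_Ellery = 0.859 × 41.31% / 13.11% = 2.7067
β_Ivers = 0.525 × 26.05% / 13.11% = 1.0432
β_Orrin = 0.194 × 33.98% / 13.11% = 0.5028
β_Eskola = 0.916 × 49.54% / 13.11% = 3.4614
β_Brixley = 0.394 × 46.71% / 13.11% = 1.4038
β_P = Σ w_i β_i = 0.31×2.7067 + 0.26×1.0432 + 0.13×0.5028 + 0.19×3.4614 + 0.11×1.4038 = 1.9878
E(R_P) = R_f + β_P × MRP = 3.4% + 1.9878 × 3.2% = 9.76%

9.76%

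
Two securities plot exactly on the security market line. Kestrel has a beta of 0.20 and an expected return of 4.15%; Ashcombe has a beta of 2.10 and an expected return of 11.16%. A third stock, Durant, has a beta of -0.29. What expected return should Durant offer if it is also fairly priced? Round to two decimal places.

2.34%

MRP (SML slope) = (11.16% − 4.15%) / (2.10 − 0.20) = 7.01% / 1.90 = 3.6895%
R_f (intercept) = 4.15% − 0.20 × 3.6895% = 3.4121%
E(R_Durant) = R_f + β × MRP = 3.4121% + -0.29 × 3.6895% = 2.34%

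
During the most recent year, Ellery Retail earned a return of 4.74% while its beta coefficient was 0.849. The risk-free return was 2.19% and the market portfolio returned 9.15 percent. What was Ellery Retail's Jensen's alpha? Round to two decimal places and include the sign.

-3.36%

Market excess return = 9.15% − 2.19% = 6.96%
CAPM benchmark = R_f + β(R_m − R_f) = 2.19% + 0.849 × 6.96% = 8.09904%
α = actual − benchmark = 4.74% − 8.09904% = -3.36%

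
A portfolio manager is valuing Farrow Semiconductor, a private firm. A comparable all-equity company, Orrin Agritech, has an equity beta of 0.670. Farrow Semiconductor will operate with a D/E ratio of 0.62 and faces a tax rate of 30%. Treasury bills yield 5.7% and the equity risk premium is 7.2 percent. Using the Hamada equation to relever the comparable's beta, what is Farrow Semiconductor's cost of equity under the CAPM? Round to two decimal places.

β_L = β_U × [1 + (1 − t)(D/E)] = 0.670 × [1 + (1 − 0.30) × 0.62]
    = 0.670 × [1 + 0.70 × 0.62] = 0.670 × 1.4340 = 0.9608
E(R) = R_f + β_L × MRP = 5.7% + 0.9608 × 7.2% = 12.62%

12.62%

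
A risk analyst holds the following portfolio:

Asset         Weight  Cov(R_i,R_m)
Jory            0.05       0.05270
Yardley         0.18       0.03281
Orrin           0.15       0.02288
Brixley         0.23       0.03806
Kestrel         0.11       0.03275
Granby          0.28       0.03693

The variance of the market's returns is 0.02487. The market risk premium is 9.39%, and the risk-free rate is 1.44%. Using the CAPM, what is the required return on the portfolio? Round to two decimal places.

14.53%

β_Jory = 0.05270 / 0.02487 = 2.1190
β_Yardley = 0.03281 / 0.02487 = 1.3193
β_Orrin = 0.02288 / 0.02487 = 0.9200
β_Brixley = 0.03806 / 0.02487 = 1.5304
β_Kestrel = 0.03275 / 0.02487 = 1.3168
β_Granby = 0.03693 / 0.02487 = 1.4849
β_P = Σ w_i β_i = 0.05×2.1190 + 0.18×1.3193 + 0.15×0.9200 + 0.23×1.5304 + 0.11×1.3168 + 0.28×1.4849 = 1.3940
E(R_P) = R_f + β_P × MRP = 1.44% + 1.3940 × 9.39% = 14.53%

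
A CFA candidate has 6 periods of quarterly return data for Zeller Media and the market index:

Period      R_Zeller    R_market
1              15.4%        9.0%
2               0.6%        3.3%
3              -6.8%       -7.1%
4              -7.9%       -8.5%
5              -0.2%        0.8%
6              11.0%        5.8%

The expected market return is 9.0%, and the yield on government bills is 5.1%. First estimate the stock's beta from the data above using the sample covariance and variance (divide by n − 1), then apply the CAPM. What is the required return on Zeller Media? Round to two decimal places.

Mean R_i = (15.4 + 0.6 − 6.8 − 7.9 − 0.2 + 11.0) / 6 = 2.0167%
Mean R_m = (9.0 + 3.3 − 7.1 − 8.5 + 0.8 + 5.8) / 6 = 0.5500%
Σ(R_i − R̄_i)(R_m − R̄_m) = 312.9950  ⇒  Cov = 312.9950 / 5 = 62.5990
Σ(R_m − R̄_m)² = 247.0150  ⇒  Var(R_m) = 247.0150 / 5 = 49.4030
β = Cov / Var(R_m) = 62.5990 / 49.4030 = 1.2671
MRP = 9.0% − 5.1% = 3.90%
E(R) = R_f + β × MRP = 5.1% + 1.2671 × 3.9% = 10.04%

10.04%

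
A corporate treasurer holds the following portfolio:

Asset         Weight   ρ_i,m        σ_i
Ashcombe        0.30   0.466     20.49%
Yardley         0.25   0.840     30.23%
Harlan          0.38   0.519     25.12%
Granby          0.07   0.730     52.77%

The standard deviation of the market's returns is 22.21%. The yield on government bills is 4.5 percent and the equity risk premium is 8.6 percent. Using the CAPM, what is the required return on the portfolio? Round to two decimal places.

11.03%

β_Ashcombe = 0.466 × 20.49% / 22.21% = 0.4299
β_Yardley = 0.840 × 30.23% / 22.21% = 1.1433
β_Harlan = 0.519 × 25.12% / 22.21% = 0.5870
β_Granby = 0.730 × 52.77% / 22.21% = 1.7344
β_P = Σ w_i β_i = 0.30×0.4299 + 0.25×1.1433 + 0.38×0.5870 + 0.07×1.7344 = 0.7593
E(R_P) = R_f + β_P × MRP = 4.5% + 0.7593 × 8.6% = 11.03%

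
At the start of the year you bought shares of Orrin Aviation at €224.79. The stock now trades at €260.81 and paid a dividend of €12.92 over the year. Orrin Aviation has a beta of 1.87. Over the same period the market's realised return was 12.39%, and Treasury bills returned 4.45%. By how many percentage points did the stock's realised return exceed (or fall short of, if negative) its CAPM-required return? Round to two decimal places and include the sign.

Realised HPR = (P1 + D1 − P0) / P0 = (260.81 + 12.92 − 224.79) / 224.79 = 48.94 / 224.79 = 21.7714%
MRP = 12.39% − 4.45% = 7.94%
CAPM required = R_f + β·MRP = 4.45% + 1.87 × 7.94% = 19.2978%
α = realised − required = 21.7714% − 19.2978% = +2.47%

+2.47%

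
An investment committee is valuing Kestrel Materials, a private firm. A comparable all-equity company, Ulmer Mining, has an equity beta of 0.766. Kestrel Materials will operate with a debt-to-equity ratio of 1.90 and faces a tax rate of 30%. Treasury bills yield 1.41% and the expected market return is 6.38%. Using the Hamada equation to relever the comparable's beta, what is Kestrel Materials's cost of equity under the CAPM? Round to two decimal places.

10.28%

β_L = β_U × [1 + (1 − t)(D/E)] = 0.766 × [1 + (1 − 0.30) × 1.90]
    = 0.766 × [1 + 0.70 × 1.90] = 0.766 × 2.3300 = 1.7848
MRP = 6.38% − 1.41% = 4.97%
E(R) = R_f + β_L × MRP = 1.41% + 1.7848 × 4.97% = 10.28%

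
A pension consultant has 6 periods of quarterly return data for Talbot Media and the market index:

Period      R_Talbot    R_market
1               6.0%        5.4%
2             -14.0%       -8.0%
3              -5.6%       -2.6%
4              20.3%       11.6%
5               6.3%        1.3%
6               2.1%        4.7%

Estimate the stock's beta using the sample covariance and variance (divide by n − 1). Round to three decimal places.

1.639

Mean R_i = (6.0 − 14.0 − 5.6 + 20.3 + 6.3 + 2.1) / 6 = 2.5167%
Mean R_m = (5.4 − 8.0 − 2.6 + 11.6 + 1.3 + 4.7) / 6 = 2.0667%
Σ(R_i − R̄_i)(R_m − R̄_m) = 381.2933  ⇒  Cov = 381.2933 / 5 = 76.2587
Σ(R_m − R̄_m)² = 232.6333  ⇒  Var(R_m) = 232.6333 / 5 = 46.5267
β = Cov / Var(R_m) = 76.2587 / 46.5267 = 1.6390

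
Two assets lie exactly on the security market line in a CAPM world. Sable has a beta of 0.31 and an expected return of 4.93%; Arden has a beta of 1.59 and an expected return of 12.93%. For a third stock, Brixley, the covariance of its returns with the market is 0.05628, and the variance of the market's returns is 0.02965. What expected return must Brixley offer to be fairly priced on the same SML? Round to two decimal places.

MRP = (12.93% − 4.93%) / (1.59 − 0.31) = 6.2500%
R_f = 4.93% − 0.31 × 6.2500% = 2.9925%
β_Brixley = Cov / Var(R_m) = 0.05628 / 0.02965 = 1.8981
E(R_Brixley) = R_f + β × MRP = 2.9925% + 1.8981 × 6.2500% = 14.86%

14.86%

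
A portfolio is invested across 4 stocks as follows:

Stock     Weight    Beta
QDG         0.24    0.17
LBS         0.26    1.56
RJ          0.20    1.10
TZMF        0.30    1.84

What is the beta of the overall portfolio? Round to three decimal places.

β_P = Σ w_i β_i = 0.24×0.17 + 0.26×1.56 + 0.20×1.10 + 0.30×1.84 = 1.2184

1.218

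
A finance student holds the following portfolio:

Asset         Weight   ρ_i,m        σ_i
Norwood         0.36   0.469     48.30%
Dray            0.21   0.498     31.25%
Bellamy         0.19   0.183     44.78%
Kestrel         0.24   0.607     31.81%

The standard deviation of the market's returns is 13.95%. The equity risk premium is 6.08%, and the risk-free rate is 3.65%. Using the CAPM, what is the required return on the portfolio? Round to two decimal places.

β_Norwood = 0.469 × 48.30% / 13.95% = 1.6238
β_Dray = 0.498 × 31.25% / 13.95% = 1.1156
β_Bellamy = 0.183 × 44.78% / 13.95% = 0.5874
β_Kestrel = 0.607 × 31.81% / 13.95% = 1.3841
β_P = Σ w_i β_i = 0.36×1.6238 + 0.21×1.1156 + 0.19×0.5874 + 0.24×1.3841 = 1.2626
E(R_P) = R_f + β_P × MRP = 3.65% + 1.2626 × 6.08% = 11.33%

11.33%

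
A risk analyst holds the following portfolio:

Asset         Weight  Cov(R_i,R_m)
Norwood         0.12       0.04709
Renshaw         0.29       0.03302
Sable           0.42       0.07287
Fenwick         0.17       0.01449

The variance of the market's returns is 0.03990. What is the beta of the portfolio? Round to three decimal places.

1.210

β_Norwood = 0.04709 / 0.03990 = 1.1802
β_Renshaw = 0.03302 / 0.03990 = 0.8276
β_Sable = 0.07287 / 0.03990 = 1.8263
β_Fenwick = 0.01449 / 0.03990 = 0.3632
β_P = Σ w_i β_i = 0.12×1.1802 + 0.29×0.8276 + 0.42×1.8263 + 0.17×0.3632 = 1.2104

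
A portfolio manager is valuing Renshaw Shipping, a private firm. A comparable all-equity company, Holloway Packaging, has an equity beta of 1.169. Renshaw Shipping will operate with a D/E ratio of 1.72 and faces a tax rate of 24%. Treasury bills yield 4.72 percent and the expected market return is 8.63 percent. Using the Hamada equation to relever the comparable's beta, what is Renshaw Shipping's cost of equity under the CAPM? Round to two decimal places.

15.27%

β_L = β_U × [1 + (1 − t)(D/E)] = 1.169 × [1 + (1 − 0.24) × 1.72]
    = 1.169 × [1 + 0.76 × 1.72] = 1.169 × 2.3072 = 2.6971
MRP = 8.63% − 4.72% = 3.91%
E(R) = R_f + β_L × MRP = 4.72% + 2.6971 × 3.91% = 15.27%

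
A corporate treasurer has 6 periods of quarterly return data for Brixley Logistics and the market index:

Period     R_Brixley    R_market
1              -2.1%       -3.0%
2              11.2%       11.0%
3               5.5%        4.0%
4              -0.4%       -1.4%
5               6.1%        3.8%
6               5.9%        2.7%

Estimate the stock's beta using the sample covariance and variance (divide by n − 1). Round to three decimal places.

0.963

Mean R_i = (-2.1 + 11.2 + 5.5 − 0.4 + 6.1 + 5.9) / 6 = 4.3667%
Mean R_m = (-3.0 + 11.0 + 4.0 − 1.4 + 3.8 + 2.7) / 6 = 2.8500%
Σ(R_i − R̄_i)(R_m − R̄_m) = 116.5000  ⇒  Cov = 116.5000 / 5 = 23.3000
Σ(R_m − R̄_m)² = 120.9550  ⇒  Var(R_m) = 120.9550 / 5 = 24.1910
β = Cov / Var(R_m) = 23.3000 / 24.1910 = 0.9632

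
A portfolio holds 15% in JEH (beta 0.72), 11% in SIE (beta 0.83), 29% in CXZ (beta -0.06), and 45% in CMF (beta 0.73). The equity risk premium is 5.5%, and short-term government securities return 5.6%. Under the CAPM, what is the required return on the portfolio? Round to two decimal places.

8.41%

β_P = Σ w_i β_i = 0.15×0.72 + 0.11×0.83 + 0.29×-0.06 + 0.45×0.73 = 0.5104
E(R_P) = R_f + β_P × MRP = 5.6% + 0.5104 × 5.5% = 8.41%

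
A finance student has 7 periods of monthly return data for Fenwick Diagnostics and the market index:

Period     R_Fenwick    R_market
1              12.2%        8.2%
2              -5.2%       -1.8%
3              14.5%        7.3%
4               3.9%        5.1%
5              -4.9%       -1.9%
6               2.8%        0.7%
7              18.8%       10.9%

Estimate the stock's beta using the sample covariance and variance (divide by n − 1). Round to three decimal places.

1.787

Mean R_i = (12.2 − 5.2 + 14.5 + 3.9 − 4.9 + 2.8 + 18.8) / 7 = 6.0143%
Mean R_m = (8.2 − 1.8 + 7.3 + 5.1 − 1.9 + 0.7 + 10.9) / 7 = 4.0714%
Σ(R_i − R̄_i)(R_m − R̄_m) = 279.9229  ⇒  Cov = 279.9229 / 6 = 46.6538
Σ(R_m − R̄_m)² = 156.6543  ⇒  Var(R_m) = 156.6543 / 6 = 26.1091
β = Cov / Var(R_m) = 46.6538 / 26.1091 = 1.7869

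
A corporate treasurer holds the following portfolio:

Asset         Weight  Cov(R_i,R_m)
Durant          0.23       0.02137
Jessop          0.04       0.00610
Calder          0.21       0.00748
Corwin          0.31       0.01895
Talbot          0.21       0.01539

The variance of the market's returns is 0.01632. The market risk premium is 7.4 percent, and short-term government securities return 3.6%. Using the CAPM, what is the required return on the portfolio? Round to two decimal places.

β_Durant = 0.02137 / 0.01632 = 1.3094
β_Jessop = 0.00610 / 0.01632 = 0.3738
β_Calder = 0.00748 / 0.01632 = 0.4583
β_Corwin = 0.01895 / 0.01632 = 1.1612
β_Talbot = 0.01539 / 0.01632 = 0.9430
β_P = Σ w_i β_i = 0.23×1.3094 + 0.04×0.3738 + 0.21×0.4583 + 0.31×1.1612 + 0.21×0.9430 = 0.9704
E(R_P) = R_f + β_P × MRP = 3.6% + 0.9704 × 7.4% = 10.78%

10.78%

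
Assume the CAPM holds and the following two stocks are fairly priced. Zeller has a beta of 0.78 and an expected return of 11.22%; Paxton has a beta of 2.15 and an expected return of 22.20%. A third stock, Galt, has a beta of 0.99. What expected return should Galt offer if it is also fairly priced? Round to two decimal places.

MRP (SML slope) = (22.20% − 11.22%) / (2.15 − 0.78) = 10.98% / 1.37 = 8.0146%
R_f (intercept) = 11.22% − 0.78 × 8.0146% = 4.9686%
E(R_Galt) = R_f + β × MRP = 4.9686% + 0.99 × 8.0146% = 12.90%

12.90%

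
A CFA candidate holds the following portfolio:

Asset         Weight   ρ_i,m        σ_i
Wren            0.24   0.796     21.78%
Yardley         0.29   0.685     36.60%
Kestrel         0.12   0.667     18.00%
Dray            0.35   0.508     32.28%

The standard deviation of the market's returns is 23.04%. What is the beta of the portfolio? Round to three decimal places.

β_Wren = 0.796 × 21.78% / 23.04% = 0.7525
β_Yardley = 0.685 × 36.60% / 23.04% = 1.0882
β_Kestrel = 0.667 × 18.00% / 23.04% = 0.5211
β_Dray = 0.508 × 32.28% / 23.04% = 0.7117
β_P = Σ w_i β_i = 0.24×0.7525 + 0.29×1.0882 + 0.12×0.5211 + 0.35×0.7117 = 0.8078

0.808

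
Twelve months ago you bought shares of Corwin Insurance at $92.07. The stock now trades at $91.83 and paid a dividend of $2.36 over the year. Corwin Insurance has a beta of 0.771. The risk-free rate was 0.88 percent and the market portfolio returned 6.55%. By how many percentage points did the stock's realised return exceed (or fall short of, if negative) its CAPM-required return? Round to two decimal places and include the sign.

-2.95%

Realised HPR = (P1 + D1 − P0) / P0 = (91.83 + 2.36 − 92.07) / 92.07 = 2.12 / 92.07 = 2.3026%
MRP = 6.55% − 0.88% = 5.67%
CAPM required = R_f + β·MRP = 0.88% + 0.771 × 5.67% = 5.25157%
α = realised − required = 2.3026% − 5.25157% = -2.95%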